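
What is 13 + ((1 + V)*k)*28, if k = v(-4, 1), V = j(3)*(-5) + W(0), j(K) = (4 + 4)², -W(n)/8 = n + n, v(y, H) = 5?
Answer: -44647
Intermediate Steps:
W(n) = -16*n (W(n) = -8*(n + n) = -16*n)
j(K) = 64 (j(K) = 8² = 64)
V = -320 (V = 64*(-5) - 16*0 = -320 + 0 = -320)
k = 5
13 + ((1 + V)*k)*28 = 13 + ((1 - 320)*5)*28 = 13 - 319*5*28 = 13 - 1595*28 = 13 - 44660 = -44647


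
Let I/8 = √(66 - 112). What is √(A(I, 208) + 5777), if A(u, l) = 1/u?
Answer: √(48896528 - 23*I*√46)/92 ≈ 76.007 - 0.00012124*I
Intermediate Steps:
I = 8*I*√46 (I = 8*√(66 - 112) = 8*√(-46) = 8*(I*√46) = 8*I*√46 ≈ 54.259*I)
√(A(I, 208) + 5777) = √(1/(8*I*√46) + 5777) = √(-I*√46/368 + 5777) = √(5777 - I*√46/368)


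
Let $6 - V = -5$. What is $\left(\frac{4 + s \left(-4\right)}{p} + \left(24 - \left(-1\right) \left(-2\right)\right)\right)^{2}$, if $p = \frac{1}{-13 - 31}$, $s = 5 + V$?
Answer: $7086244$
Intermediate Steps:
$V = 11$ ($V = 6 - -5 = 6 + 5 = 11$)
$s = 16$ ($s = 5 + 11 = 16$)
$p = - \frac{1}{44}$ ($p = \frac{1}{-44} = - \frac{1}{44} \approx -0.022727$)
$\left(\frac{4 + s \left(-4\right)}{p} + \left(24 - \left(-1\right) \left(-2\right)\right)\right)^{2} = \left(\frac{4 + 16 \left(-4\right)}{- \frac{1}{44}} + \left(24 - \left(-1\right) \left(-2\right)\right)\right)^{2} = \left(\left(4 - 64\right) \left(-44\right) + \left(24 - 2\right)\right)^{2} = \left(\left(-60\right) \left(-44\right) + \left(24 - 2\right)\right)^{2} = \left(2640 + 22\right)^{2} = 2662^{2} = 7086244$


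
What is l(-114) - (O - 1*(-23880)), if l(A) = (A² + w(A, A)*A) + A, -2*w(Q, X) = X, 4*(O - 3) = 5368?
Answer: -18841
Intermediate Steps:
O = 1345 (O = 3 + (¼)*5368 = 3 + 1342 = 1345)
w(Q, X) = -X/2
l(A) = A + A²/2 (l(A) = (A² + (-A/2)*A) + A = (A² - A²/2) + A = A²/2 + A = A + A²/2)
l(-114) - (O - 1*(-23880)) = (½)*(-114)*(2 - 114) - (1345 - 1*(-23880)) = (½)*(-114)*(-112) - (1345 + 23880) = 6384 - 1*25225 = 6384 - 25225 = -18841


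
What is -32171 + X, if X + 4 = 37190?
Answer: 5015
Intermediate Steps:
X = 37186 (X = -4 + 37190 = 37186)
-32171 + X = -32171 + 37186 = 5015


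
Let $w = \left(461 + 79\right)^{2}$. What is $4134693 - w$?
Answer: $3843093$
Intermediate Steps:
$w = 291600$ ($w = 540^{2} = 291600$)
$4134693 - w = 4134693 - 291600 = 3843093$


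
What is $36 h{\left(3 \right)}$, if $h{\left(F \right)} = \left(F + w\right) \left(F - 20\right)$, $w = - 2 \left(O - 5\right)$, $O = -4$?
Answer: $-12852$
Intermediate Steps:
$w = 18$ ($w = - 2 \left(-4 - 5\right) = \left(-2\right) \left(-9\right) = 18$)
$h{\left(F \right)} = \left(-20 + F\right) \left(18 + F\right)$ ($h{\left(F \right)} = \left(F + 18\right) \left(F - 20\right) = \left(18 + F\right) \left(-20 + F\right) = \left(-20 + F\right) \left(18 + F\right)$)
$36 h{\left(3 \right)} = 36 \left(-360 + 3^{2} - 6\right) = 36 \left(-360 + 9 - 6\right) = 36 \left(-357\right) = -12852$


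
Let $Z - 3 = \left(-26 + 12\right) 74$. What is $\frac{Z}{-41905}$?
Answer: $\frac{1033}{41905} \approx 0.024651$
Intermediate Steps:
$Z = -1033$ ($Z = 3 + \left(-26 + 12\right) 74 = 3 - 1036 = -1033$)
$\frac{Z}{-41905} = - \frac{1033}{-41905} = \left(-1033\right) \left(- \frac{1}{41905}\right) = \frac{1033}{41905}$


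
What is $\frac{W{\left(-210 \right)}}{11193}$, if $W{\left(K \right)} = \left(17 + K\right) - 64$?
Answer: $- \frac{257}{11193} \approx -0.022961$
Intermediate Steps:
$W{\left(K \right)} = -47 + K$
$\frac{W{\left(-210 \right)}}{11193} = \frac{-47 - 210}{11193} = \left(-257\right) \frac{1}{11193} = - \frac{257}{11193}$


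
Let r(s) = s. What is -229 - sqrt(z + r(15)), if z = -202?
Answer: -229 - I*sqrt(187) ≈ -229.0 - 13.675*I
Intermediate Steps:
-229 - sqrt(z + r(15)) = -229 - sqrt(-202 + 15) = -229 - sqrt(-187) = -229 - I*sqrt(187)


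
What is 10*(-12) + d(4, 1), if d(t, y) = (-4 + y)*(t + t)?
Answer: -144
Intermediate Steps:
d(t, y) = 2*t*(-4 + y) (d(t, y) = (-4 + y)*(2*t) = 2*t*(-4 + y))
10*(-12) + d(4, 1) = 10*(-12) + 2*4*(-4 + 1) = -120 + 2*4*(-3) = -120 - 24 = -144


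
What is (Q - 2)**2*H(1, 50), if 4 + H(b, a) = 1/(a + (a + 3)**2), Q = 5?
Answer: -34305/953 ≈ -35.997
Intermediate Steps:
H(b, a) = -4 + 1/(a + (3 + a)**2) (H(b, a) = -4 + 1/(a + (a + 3)**2) = -4 + 1/(a + (3 + a)**2))
(Q - 2)**2*H(1, 50) = (5 - 2)**2*((1 - 4*50 - 4*(3 + 50)**2)/(50 + (3 + 50)**2)) = 3**2*((1 - 200 - 4*53**2)/(50 + 53**2)) = 9*((1 - 200 - 4*2809)/(50 + 2809)) = 9*((1 - 200 - 11236)/2859) = 9*((1/2859)*(-11435)) = 9*(-11435/2859) = -34305/953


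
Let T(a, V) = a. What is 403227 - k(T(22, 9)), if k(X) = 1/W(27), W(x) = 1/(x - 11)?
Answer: 403211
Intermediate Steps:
W(x) = 1/(-11 + x)
k(X) = 16 (k(X) = 1/(1/(-11 + 27)) = 1/(1/16) = 16)
403227 - k(T(22, 9)) = 403227 - 1*16 = 403227 - 16 = 403211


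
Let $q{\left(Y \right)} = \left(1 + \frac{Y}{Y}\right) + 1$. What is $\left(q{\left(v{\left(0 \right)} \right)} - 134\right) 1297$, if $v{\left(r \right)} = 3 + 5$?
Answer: $-169907$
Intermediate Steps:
$v{\left(r \right)} = 8$
$q{\left(Y \right)} = 3$ ($q{\left(Y \right)} = \left(1 + 1\right) + 1 = 2 + 1 = 3$)
$\left(q{\left(v{\left(0 \right)} \right)} - 134\right) 1297 = \left(3 - 134\right) 1297 = \left(-131\right) 1297 = -169907$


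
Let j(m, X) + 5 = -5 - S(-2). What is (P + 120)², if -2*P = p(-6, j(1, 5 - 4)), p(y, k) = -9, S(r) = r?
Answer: 62001/4 ≈ 15500.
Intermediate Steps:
j(m, X) = -8 (j(m, X) = -5 + (-5 - 1*(-2)) = -5 + (-5 + 2) = -5 - 3 = -8)
P = 9/2 (P = -½*(-9) = 9/2 ≈ 4.5000)
(P + 120)² = (9/2 + 120)² = (249/2)² = 62001/4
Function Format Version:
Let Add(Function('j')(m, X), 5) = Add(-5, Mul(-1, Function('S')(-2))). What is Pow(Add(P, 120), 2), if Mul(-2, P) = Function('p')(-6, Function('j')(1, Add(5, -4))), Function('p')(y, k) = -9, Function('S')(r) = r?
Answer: Rational(62001, 4) ≈ 15500.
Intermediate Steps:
Function('j')(m, X) = -8 (Function('j')(m, X) = Add(-5, Add(-5, Mul(-1, -2))) = Add(-5, Add(-5, 2)) = Add(-5, -3) = -8)
P = Rational(9, 2) (P = Mul(Rational(-1, 2), -9) = Rational(9, 2) ≈ 4.5000)
Pow(Add(P, 120), 2) = Pow(Add(Rational(9, 2), 120), 2) = Pow(Rational(249, 2), 2) = Rational(62001, 4)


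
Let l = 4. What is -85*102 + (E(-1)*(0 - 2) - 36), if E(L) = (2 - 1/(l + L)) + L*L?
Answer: -26134/3 ≈ -8711.3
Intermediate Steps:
E(L) = 2 + L² - 1/(4 + L) (E(L) = (2 - 1/(4 + L)) + L*L = (2 - 1/(4 + L)) + L² = 2 + L² - 1/(4 + L))
-85*102 + (E(-1)*(0 - 2) - 36) = -85*102 + (((7 + (-1)³ + 2*(-1) + 4*(-1)²)/(4 - 1))*(0 - 2) - 36) = -8670 + (((7 - 1 - 2 + 4*1)/3)*(-2) - 36) = -8670 + (((7 - 1 - 2 + 4)/3)*(-2) - 36) = -8670 + (((⅓)*8)*(-2) - 36) = -8670 + ((8/3)*(-2) - 36) = -8670 + (-16/3 - 36) = -8670 - 124/3 = -26134/3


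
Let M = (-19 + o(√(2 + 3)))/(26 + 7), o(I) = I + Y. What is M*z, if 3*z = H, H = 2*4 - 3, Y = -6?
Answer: -125/99 + 5*√5/99 ≈ -1.1497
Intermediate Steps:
o(I) = -6 + I (o(I) = I - 6 = -6 + I)
H = 5 (H = 8 - 3 = 5)
M = -25/33 + √5/33 (M = (-19 + (-6 + √(2 + 3)))/(26 + 7) = (-19 + (-6 + √5))/33 = (-25 + √5)*(1/33) = -25/33 + √5/33 ≈ -0.68982)
z = 5/3 (z = (⅓)*5 = 5/3 ≈ 1.6667)
M*z = (-25/33 + √5/33)*(5/3) = -125/99 + 5*√5/99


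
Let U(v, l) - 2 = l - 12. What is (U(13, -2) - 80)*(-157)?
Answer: 14444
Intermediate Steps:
U(v, l) = -10 + l (U(v, l) = 2 + (l - 12) = 2 + (-12 + l) = -10 + l)
(U(13, -2) - 80)*(-157) = ((-10 - 2) - 80)*(-157) = (-12 - 80)*(-157) = -92*(-157) = 14444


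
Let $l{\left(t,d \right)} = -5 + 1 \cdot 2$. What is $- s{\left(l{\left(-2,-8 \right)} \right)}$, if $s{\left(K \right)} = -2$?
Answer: $2$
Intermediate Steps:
$l{\left(t,d \right)} = -3$ ($l{\left(t,d \right)} = -5 + 2 = -3$)
$- s{\left(l{\left(-2,-8 \right)} \right)} = \left(-1\right) \left(-2\right) = 2$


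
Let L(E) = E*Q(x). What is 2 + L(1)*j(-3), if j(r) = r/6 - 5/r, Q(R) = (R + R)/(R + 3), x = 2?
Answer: 44/15 ≈ 2.9333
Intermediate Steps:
Q(R) = 2*R/(3 + R) (Q(R) = (2*R)/(3 + R) = 2*R/(3 + R))
j(r) = -5/r + r/6 (j(r) = r*(⅙) - 5/r = r/6 - 5/r = -5/r + r/6)
L(E) = 4*E/5 (L(E) = E*(2*2/(3 + 2)) = E*(2*2/5) = E*(2*2*(⅕)) = E*(⅘) = 4*E/5)
2 + L(1)*j(-3) = 2 + ((⅘)*1)*(-5/(-3) + (⅙)*(-3)) = 2 + 4*(-5*(-⅓) - ½)/5 = 2 + 4*(5/3 - ½)/5 = 2 + (⅘)*(7/6) = 2 + 14/15 = 44/15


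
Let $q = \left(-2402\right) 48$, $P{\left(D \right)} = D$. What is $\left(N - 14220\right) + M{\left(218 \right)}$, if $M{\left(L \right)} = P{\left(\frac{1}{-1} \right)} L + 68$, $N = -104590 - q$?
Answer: $-3664$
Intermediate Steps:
$q = -115296$
$N = 10706$ ($N = -104590 - -115296 = -104590 + 115296 = 10706$)
$M{\left(L \right)} = 68 - L$ ($M{\left(L \right)} = \frac{L}{-1} + 68 = - L + 68 = 68 - L$)
$\left(N - 14220\right) + M{\left(218 \right)} = \left(10706 - 14220\right) + \left(68 - 218\right) = -3514 + \left(68 - 218\right) = -3514 - 150 = -3664$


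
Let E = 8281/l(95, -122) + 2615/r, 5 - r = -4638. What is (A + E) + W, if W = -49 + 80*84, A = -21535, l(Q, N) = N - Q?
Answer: -2144831716/143933 ≈ -14902.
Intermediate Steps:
r = 4643 (r = 5 - 1*(-4638) = 5 + 4638 = 4643)
W = 6671 (W = -49 + 6720 = 6671)
E = -5411604/143933 (E = 8281/(-122 - 1*95) + 2615/4643 = 8281/(-122 - 95) + 2615*(1/4643) = 8281/(-217) + 2615/4643 = 8281*(-1/217) + 2615/4643 = -1183/31 + 2615/4643 = -5411604/143933 ≈ -37.598)
(A + E) + W = (-21535 - 5411604/143933) + 6671 = -3105008759/143933 + 6671 = -2144831716/143933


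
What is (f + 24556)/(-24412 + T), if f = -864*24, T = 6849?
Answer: -3820/17563 ≈ -0.21750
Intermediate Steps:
f = -20736
(f + 24556)/(-24412 + T) = (-20736 + 24556)/(-24412 + 6849) = 3820/(-17563) = 3820*(-1/17563) = -3820/17563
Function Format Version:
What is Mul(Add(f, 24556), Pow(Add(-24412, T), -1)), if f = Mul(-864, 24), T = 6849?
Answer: Rational(-3820, 17563) ≈ -0.21750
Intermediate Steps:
f = -20736
Mul(Add(f, 24556), Pow(Add(-24412, T), -1)) = Mul(Add(-20736, 24556), Pow(Add(-24412, 6849), -1)) = Mul(3820, Pow(-17563, -1)) = Mul(3820, Rational(-1, 17563)) = Rational(-3820, 17563)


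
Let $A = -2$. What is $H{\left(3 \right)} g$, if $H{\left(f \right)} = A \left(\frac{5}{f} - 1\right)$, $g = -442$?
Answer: $\frac{1768}{3} \approx 589.33$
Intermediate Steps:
$H{\left(f \right)} = 2 - \frac{10}{f}$ ($H{\left(f \right)} = - 2 \left(\frac{5}{f} - 1\right) = - 2 \left(-1 + \frac{5}{f}\right) = 2 - \frac{10}{f}$)
$H{\left(3 \right)} g = \left(2 - \frac{10}{3}\right) \left(-442\right) = \left(- \frac{4}{3}\right) \left(-442\right) = \frac{1768}{3}$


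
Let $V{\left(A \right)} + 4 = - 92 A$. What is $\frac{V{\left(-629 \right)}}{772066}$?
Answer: $\frac{28932}{386033} \approx 0.074947$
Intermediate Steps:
$V{\left(A \right)} = -4 - 92 A$
$\frac{V{\left(-629 \right)}}{772066} = \frac{-4 - -57868}{772066} = \left(-4 + 57868\right) \frac{1}{772066} = 57864 \cdot \frac{1}{772066} = \frac{28932}{386033}$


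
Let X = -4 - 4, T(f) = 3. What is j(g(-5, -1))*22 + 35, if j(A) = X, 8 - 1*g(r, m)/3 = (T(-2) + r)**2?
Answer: -141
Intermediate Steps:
X = -8
g(r, m) = 24 - 3*(3 + r)**2
j(A) = -8
j(g(-5, -1))*22 + 35 = -8*22 + 35 = -176 + 35 = -141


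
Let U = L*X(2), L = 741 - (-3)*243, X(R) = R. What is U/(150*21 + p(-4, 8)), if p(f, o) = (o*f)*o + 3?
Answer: 2940/2897 ≈ 1.0148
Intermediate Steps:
p(f, o) = 3 + f*o² (p(f, o) = (f*o)*o + 3 = f*o² + 3 = 3 + f*o²)
L = 1470 (L = 741 - 1*(-729) = 741 + 729 = 1470)
U = 2940 (U = 1470*2 = 2940)
U/(150*21 + p(-4, 8)) = 2940/(150*21 + (3 - 4*8²)) = 2940/(3150 + (3 - 4*64)) = 2940/(3150 + (3 - 256)) = 2940/(3150 - 253) = 2940/2897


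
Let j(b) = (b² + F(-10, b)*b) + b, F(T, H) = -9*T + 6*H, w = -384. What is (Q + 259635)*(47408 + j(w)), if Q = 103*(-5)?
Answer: 270691262720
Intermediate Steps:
Q = -515
j(b) = b + b² + b*(90 + 6*b) (j(b) = (b² + (-9*(-10) + 6*b)*b) + b = (b² + (90 + 6*b)*b) + b = (b² + b*(90 + 6*b)) + b = b + b² + b*(90 + 6*b))
(Q + 259635)*(47408 + j(w)) = (-515 + 259635)*(47408 + 7*(-384)*(13 - 384)) = 259120*(47408 + 7*(-384)*(-371)) = 259120*(47408 + 997248) = 259120*1044656 = 270691262720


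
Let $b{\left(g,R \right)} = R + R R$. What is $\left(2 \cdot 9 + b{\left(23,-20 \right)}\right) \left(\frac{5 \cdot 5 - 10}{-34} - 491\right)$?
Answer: $- \frac{3325091}{17} \approx -1.9559 \cdot 10^{5}$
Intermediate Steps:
$b{\left(g,R \right)} = R + R^{2}$
$\left(2 \cdot 9 + b{\left(23,-20 \right)}\right) \left(\frac{5 \cdot 5 - 10}{-34} - 491\right) = \left(2 \cdot 9 - 20 \left(1 - 20\right)\right) \left(\frac{5 \cdot 5 - 10}{-34} - 491\right) = \left(18 - -380\right) \left(\left(25 - 10\right) \left(- \frac{1}{34}\right) - 491\right) = \left(18 + 380\right) \left(15 \left(- \frac{1}{34}\right) - 491\right) = 398 \left(- \frac{15}{34} - 491\right) = 398 \left(- \frac{16709}{34}\right) = - \frac{3325091}{17}$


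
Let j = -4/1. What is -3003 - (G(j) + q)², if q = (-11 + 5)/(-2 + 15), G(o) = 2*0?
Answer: -507543/169 ≈ -3003.2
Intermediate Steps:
j = -4 (j = -4*1 = -4)
G(o) = 0
q = -6/13 ≈ -0.46154
-3003 - (G(j) + q)² = -3003 - (0 - 6/13)² = -3003 - (-6/13)² = -3003 - 1*36/169 = -3003 - 36/169 = -507543/169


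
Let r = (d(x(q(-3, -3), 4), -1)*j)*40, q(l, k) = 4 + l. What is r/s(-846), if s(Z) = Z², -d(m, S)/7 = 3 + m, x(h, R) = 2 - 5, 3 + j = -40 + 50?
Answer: 0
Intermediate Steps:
j = 7 (j = -3 + (-40 + 50) = -3 + 10 = 7)
x(h, R) = -3
d(m, S) = -21 - 7*m (d(m, S) = -7*(3 + m) = -21 - 7*m)
r = 0 (r = ((-21 - 7*(-3))*7)*40 = ((-21 + 21)*7)*40 = (0*7)*40 = 0*40 = 0)
r/s(-846) = 0/((-846)²) = 0/715716 = 0*(1/715716) = 0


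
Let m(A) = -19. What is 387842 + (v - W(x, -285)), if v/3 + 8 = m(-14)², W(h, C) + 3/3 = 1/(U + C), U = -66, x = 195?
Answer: 136504603/351 ≈ 3.8890e+5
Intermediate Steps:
W(h, C) = -1 + 1/(-66 + C)
v = 1059 (v = -24 + 3*(-19)² = -24 + 3*361 = -24 + 1083 = 1059)
387842 + (v - W(x, -285)) = 387842 + (1059 - (67 - 1*(-285))/(-66 - 285)) = 387842 + (1059 - (67 + 285)/(-351)) = 387842 + (1059 - (-1)*352/351) = 387842 + (1059 - 1*(-352/351)) = 387842 + (1059 + 352/351) = 387842 + 372061/351 = 136504603/351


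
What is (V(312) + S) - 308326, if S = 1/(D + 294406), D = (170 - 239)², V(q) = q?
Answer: -92147624337/299167 ≈ -3.0801e+5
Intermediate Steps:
D = 4761 (D = (-69)² = 4761)
S = 1/299167 (S = 1/(4761 + 294406) = 1/299167 ≈ 3.3426e-6)
(V(312) + S) - 308326 = (312 + 1/299167) - 308326 = 93340105/299167 - 308326 = -92147624337/299167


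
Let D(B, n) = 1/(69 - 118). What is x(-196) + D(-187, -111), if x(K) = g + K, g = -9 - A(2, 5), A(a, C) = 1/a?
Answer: -20141/98 ≈ -205.52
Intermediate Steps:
D(B, n) = -1/49 (D(B, n) = 1/(-49) = -1/49)
g = -19/2 (g = -9 - 1/2 = -9 - 1*½ = -9 - ½ = -19/2 ≈ -9.5000)
x(K) = -19/2 + K
x(-196) + D(-187, -111) = (-19/2 - 196) - 1/49 = -411/2 - 1/49 = -20141/98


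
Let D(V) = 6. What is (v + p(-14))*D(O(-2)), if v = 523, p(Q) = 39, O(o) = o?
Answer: 3372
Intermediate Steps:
(v + p(-14))*D(O(-2)) = (523 + 39)*6 = 562*6 = 3372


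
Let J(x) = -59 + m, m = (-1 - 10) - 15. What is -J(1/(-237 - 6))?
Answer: 85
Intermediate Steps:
m = -26 (m = -11 - 15 = -26)
J(x) = -85 (J(x) = -59 - 26 = -85)
-J(1/(-237 - 6)) = -1*(-85) = 85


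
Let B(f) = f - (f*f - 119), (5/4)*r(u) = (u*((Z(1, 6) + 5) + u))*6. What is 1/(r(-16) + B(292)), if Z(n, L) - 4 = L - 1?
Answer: -5/423497 ≈ -1.1806e-5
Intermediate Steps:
Z(n, L) = 3 + L (Z(n, L) = 4 + (L - 1) = 4 + (-1 + L) = 3 + L)
r(u) = 24*u*(14 + u)/5 (r(u) = 4*((u*(((3 + 6) + 5) + u))*6)/5 = 4*((u*((9 + 5) + u))*6)/5 = 4*((u*(14 + u))*6)/5 = 4*(6*u*(14 + u))/5 = 24*u*(14 + u)/5)
B(f) = 119 + f - f² (B(f) = f - (f² - 119) = f - (-119 + f²) = f + (119 - f²) = 119 + f - f²)
1/(r(-16) + B(292)) = 1/((24/5)*(-16)*(14 - 16) + (119 + 292 - 1*292²)) = 1/((24/5)*(-16)*(-2) + (119 + 292 - 1*85264)) = 1/(768/5 + (119 + 292 - 85264)) = 1/(768/5 - 84853) = 1/(-423497/5) = -5/423497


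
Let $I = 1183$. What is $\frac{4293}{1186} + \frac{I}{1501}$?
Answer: $\frac{7846831}{1780186} \approx 4.4079$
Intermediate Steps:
$\frac{4293}{1186} + \frac{I}{1501} = \frac{4293}{1186} + \frac{1183}{1501} = \frac{7846831}{1780186}$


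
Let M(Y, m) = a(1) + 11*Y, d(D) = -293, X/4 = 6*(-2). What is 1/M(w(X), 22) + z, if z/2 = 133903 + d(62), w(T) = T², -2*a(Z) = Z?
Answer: 13544580142/50687 ≈ 2.6722e+5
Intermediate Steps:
a(Z) = -Z/2
X = -48 (X = 4*(6*(-2)) = 4*(-12) = -48)
M(Y, m) = -½ + 11*Y (M(Y, m) = -½*1 + 11*Y = -½ + 11*Y)
z = 267220 (z = 2*(133903 - 293) = 2*133610 = 267220)
1/M(w(X), 22) + z = 1/(-½ + 11*(-48)²) + 267220 = 1/(-½ + 11*2304) + 267220 = 1/(-½ + 25344) + 267220 = 1/(50687/2) + 267220 = 2/50687 + 267220 = 13544580142/50687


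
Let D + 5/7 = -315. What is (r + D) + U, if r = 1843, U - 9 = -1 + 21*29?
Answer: 15010/7 ≈ 2144.3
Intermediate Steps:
D = -2210/7 (D = -5/7 - 315 = -2210/7 ≈ -315.71)
U = 617 (U = 9 + (-1 + 21*29) = 9 + (-1 + 609) = 9 + 608 = 617)
(r + D) + U = (1843 - 2210/7) + 617 = 10691/7 + 617 = 15010/7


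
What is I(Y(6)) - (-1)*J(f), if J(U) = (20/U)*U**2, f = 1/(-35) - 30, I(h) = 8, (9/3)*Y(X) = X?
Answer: -4148/7 ≈ -592.57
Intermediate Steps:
Y(X) = X/3
f = -1051/35 (f = -1/35 - 30 = -1051/35 ≈ -30.029)
J(U) = 20*U
I(Y(6)) - (-1)*J(f) = 8 - (-1)*20*(-1051/35) = 8 - (-1)*(-4204)/7 = 8 - 1*4204/7 = 8 - 4204/7 = -4148/7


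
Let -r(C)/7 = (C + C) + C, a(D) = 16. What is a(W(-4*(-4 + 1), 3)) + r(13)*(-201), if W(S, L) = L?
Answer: 54889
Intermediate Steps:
r(C) = -21*C (r(C) = -7*((C + C) + C) = -7*(2*C + C) = -21*C)
a(W(-4*(-4 + 1), 3)) + r(13)*(-201) = 16 - 21*13*(-201) = 16 - 273*(-201) = 16 + 54873 = 54889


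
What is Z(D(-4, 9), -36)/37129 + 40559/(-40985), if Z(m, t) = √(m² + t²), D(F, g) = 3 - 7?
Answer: -40559/40985 + 4*√82/37129 ≈ -0.98863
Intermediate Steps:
D(F, g) = -4
Z(D(-4, 9), -36)/37129 + 40559/(-40985) = √((-4)² + (-36)²)/37129 + 40559/(-40985) = √(16 + 1296)*(1/37129) + 40559*(-1/40985) = √1312*(1/37129) - 40559/40985 = (4*√82)*(1/37129) - 40559/40985 = 4*√82/37129 - 40559/40985 = -40559/40985 + 4*√82/37129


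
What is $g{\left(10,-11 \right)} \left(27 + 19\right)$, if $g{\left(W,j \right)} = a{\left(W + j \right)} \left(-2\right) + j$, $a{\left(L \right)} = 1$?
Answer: $-598$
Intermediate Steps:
$g{\left(W,j \right)} = -2 + j$ ($g{\left(W,j \right)} = 1 \left(-2\right) + j = -2 + j$)
$g{\left(10,-11 \right)} \left(27 + 19\right) = \left(-2 - 11\right) \left(27 + 19\right) = \left(-13\right) 46 = -598$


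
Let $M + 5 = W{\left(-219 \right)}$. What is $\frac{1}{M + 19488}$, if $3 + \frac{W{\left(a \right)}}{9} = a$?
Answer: $\frac{1}{17485} \approx 5.7192 \cdot 10^{-5}$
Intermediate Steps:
$W{\left(a \right)} = -27 + 9 a$
$M = -2003$ ($M = -5 + \left(-27 + 9 \left(-219\right)\right) = -5 - 1998 = -2003$)
$\frac{1}{M + 19488} = \frac{1}{-2003 + 19488} = \frac{1}{17485}$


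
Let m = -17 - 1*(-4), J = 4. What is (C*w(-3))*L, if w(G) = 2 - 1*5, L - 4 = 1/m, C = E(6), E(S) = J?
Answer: -612/13 ≈ -47.077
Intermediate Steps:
E(S) = 4
C = 4
m = -13 (m = -17 + 4 = -13)
L = 51/13 (L = 4 + 1/(-13) = 4 - 1/13 = 51/13 ≈ 3.9231)
w(G) = -3 (w(G) = 2 - 5 = -3)
(C*w(-3))*L = (4*(-3))*(51/13) = -12*51/13 = -612/13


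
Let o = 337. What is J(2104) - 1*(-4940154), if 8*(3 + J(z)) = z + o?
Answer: 39523649/8 ≈ 4.9405e+6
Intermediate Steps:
J(z) = 313/8 + z/8 (J(z) = -3 + (z + 337)/8 = -3 + (337 + z)/8 = -3 + (337/8 + z/8) = 313/8 + z/8)
J(2104) - 1*(-4940154) = (313/8 + (1/8)*2104) - 1*(-4940154) = (313/8 + 263) + 4940154 = 2417/8 + 4940154 = 39523649/8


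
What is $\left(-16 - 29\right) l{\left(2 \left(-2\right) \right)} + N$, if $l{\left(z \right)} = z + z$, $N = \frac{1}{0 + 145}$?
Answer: $\frac{52201}{145} \approx 360.01$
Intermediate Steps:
$N = \frac{1}{145} \approx 0.0068966$
$l{\left(z \right)} = 2 z$
$\left(-16 - 29\right) l{\left(2 \left(-2\right) \right)} + N = \left(-16 - 29\right) 2 \cdot 2 \left(-2\right) + \frac{1}{145} = \left(-16 - 29\right) 2 \left(-4\right) + \frac{1}{145} = \left(-45\right) \left(-8\right) + \frac{1}{145} = 360 + \frac{1}{145} = \frac{52201}{145}$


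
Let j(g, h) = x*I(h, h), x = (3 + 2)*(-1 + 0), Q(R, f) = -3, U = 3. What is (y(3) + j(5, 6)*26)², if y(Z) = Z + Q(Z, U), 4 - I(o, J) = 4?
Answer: 0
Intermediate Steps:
I(o, J) = 0 (I(o, J) = 4 - 1*4 = 4 - 4 = 0)
x = -5 (x = 5*(-1) = -5)
j(g, h) = 0 (j(g, h) = -5*0 = 0)
y(Z) = -3 + Z (y(Z) = Z - 3 = -3 + Z)
(y(3) + j(5, 6)*26)² = ((-3 + 3) + 0*26)² = (0 + 0)² = 0² = 0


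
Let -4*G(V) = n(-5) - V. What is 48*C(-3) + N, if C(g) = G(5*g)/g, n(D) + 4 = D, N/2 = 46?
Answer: 116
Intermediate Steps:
N = 92 (N = 2*46 = 92)
n(D) = -4 + D
G(V) = 9/4 + V/4 (G(V) = -((-4 - 5) - V)/4 = -(-9 - V)/4 = 9/4 + V/4)
C(g) = (9/4 + 5*g/4)/g (C(g) = (9/4 + (5*g)/4)/g = (9/4 + 5*g/4)/g)
48*C(-3) + N = 48*((¼)*(9 + 5*(-3))/(-3)) + 92 = 48*((¼)*(-⅓)*(9 - 15)) + 92 = 48*((¼)*(-⅓)*(-6)) + 92 = 48*(½) + 92 = 24 + 92 = 116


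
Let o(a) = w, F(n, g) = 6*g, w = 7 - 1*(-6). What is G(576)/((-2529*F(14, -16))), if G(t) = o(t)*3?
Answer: 13/80928 ≈ 0.00016064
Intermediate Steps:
w = 13 (w = 7 + 6 = 13)
o(a) = 13
G(t) = 39 (G(t) = 13*3 = 39)
G(576)/((-2529*F(14, -16))) = 39/((-15174*(-16))) = 39/((-2529*(-96))) = 39/242784 = 39*(1/242784) = 13/80928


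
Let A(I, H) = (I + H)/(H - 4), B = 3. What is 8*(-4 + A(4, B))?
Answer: -88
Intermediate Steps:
A(I, H) = (H + I)/(-4 + H)
8*(-4 + A(4, B)) = 8*(-4 + (3 + 4)/(-4 + 3)) = 8*(-4 + 7/(-1)) = 8*(-4 - 1*7) = 8*(-4 - 7) = 8*(-11) = -88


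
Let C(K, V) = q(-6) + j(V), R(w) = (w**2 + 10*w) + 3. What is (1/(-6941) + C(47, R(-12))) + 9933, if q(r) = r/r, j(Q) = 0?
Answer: 68951893/6941 ≈ 9934.0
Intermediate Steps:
q(r) = 1
R(w) = 3 + w**2 + 10*w
C(K, V) = 1 (C(K, V) = 1 + 0 = 1)
(1/(-6941) + C(47, R(-12))) + 9933 = (1/(-6941) + 1) + 9933 = (-1/6941 + 1) + 9933 = 6940/6941 + 9933 = 68951893/6941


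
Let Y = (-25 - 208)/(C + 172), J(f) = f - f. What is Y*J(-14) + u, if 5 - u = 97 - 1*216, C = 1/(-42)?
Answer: 124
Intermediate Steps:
J(f) = 0
C = -1/42 ≈ -0.023810
Y = -42/31 (Y = (-25 - 208)/(-1/42 + 172) = -233/7223/42 = -233*42/7223 = -42/31 ≈ -1.3548)
u = 124 (u = 5 - (97 - 1*216) = 5 - (97 - 216) = 5 - 1*(-119) = 5 + 119 = 124)
Y*J(-14) + u = -42/31*0 + 124 = 0 + 124 = 124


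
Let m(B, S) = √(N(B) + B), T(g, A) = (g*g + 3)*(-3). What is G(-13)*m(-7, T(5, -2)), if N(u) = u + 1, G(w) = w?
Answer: -13*I*√13 ≈ -46.872*I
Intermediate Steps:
N(u) = 1 + u
T(g, A) = -9 - 3*g² (T(g, A) = (g² + 3)*(-3) = (3 + g²)*(-3) = -9 - 3*g²)
m(B, S) = √(1 + 2*B) (m(B, S) = √((1 + B) + B) = √(1 + 2*B))
G(-13)*m(-7, T(5, -2)) = -13*√(1 + 2*(-7)) = -13*√(1 - 14) = -13*I*√13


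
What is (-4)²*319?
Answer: 5104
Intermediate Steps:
(-4)²*319 = 16*319 = 5104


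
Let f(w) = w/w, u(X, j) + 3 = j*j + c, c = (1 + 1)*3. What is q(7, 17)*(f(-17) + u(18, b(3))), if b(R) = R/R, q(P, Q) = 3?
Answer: 15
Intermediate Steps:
c = 6 (c = 2*3 = 6)
b(R) = 1
u(X, j) = 3 + j² (u(X, j) = -3 + (j*j + 6) = -3 + (j² + 6) = -3 + (6 + j²) = 3 + j²)
f(w) = 1
q(7, 17)*(f(-17) + u(18, b(3))) = 3*(1 + (3 + 1²)) = 3*(1 + (3 + 1)) = 3*(1 + 4) = 3*5 = 15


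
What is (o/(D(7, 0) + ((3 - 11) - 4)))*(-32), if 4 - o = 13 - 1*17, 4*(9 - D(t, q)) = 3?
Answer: 1024/15 ≈ 68.267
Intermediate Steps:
D(t, q) = 33/4 (D(t, q) = 9 - ¼*3 = 9 - ¾ = 33/4)
o = 8 (o = 4 - (13 - 1*17) = 4 - (13 - 17) = 4 - 1*(-4) = 4 + 4 = 8)
(o/(D(7, 0) + ((3 - 11) - 4)))*(-32) = (8/(33/4 + ((3 - 11) - 4)))*(-32) = (8/(33/4 + (-8 - 4)))*(-32) = (8/(33/4 - 12))*(-32) = (8/(-15/4))*(-32) = -4/15*8*(-32) = -32/15*(-32) = 1024/15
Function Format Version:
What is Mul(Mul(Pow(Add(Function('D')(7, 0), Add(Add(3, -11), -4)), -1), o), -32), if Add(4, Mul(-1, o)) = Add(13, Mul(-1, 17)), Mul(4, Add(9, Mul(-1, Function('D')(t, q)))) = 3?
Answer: Rational(1024, 15) ≈ 68.267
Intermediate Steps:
Function('D')(t, q) = Rational(33, 4) (Function('D')(t, q) = Add(9, Mul(Rational(-1, 4), 3)) = Add(9, Rational(-3, 4)) = Rational(33, 4))
o = 8 (o = Add(4, Mul(-1, Add(13, Mul(-1, 17)))) = Add(4, Mul(-1, Add(13, -17))) = Add(4, Mul(-1, -4)) = Add(4, 4) = 8)
Mul(Mul(Pow(Add(Function('D')(7, 0), Add(Add(3, -11), -4)), -1), o), -32) = Mul(Mul(Pow(Add(Rational(33, 4), Add(Add(3, -11), -4)), -1), 8), -32) = Mul(Mul(Pow(Add(Rational(33, 4), Add(-8, -4)), -1), 8), -32) = Mul(Mul(Pow(Add(Rational(33, 4), -12), -1), 8), -32) = Mul(Mul(Pow(Rational(-15, 4), -1), 8), -32) = Mul(Mul(Rational(-4, 15), 8), -32) = Mul(Rational(-32, 15), -32) = Rational(1024, 15)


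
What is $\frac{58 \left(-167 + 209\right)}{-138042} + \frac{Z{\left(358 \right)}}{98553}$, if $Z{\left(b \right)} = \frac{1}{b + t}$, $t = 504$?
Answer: $- \frac{3832307501}{217167382978} \approx -0.017647$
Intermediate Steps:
$Z{\left(b \right)} = \frac{1}{504 + b}$ ($Z{\left(b \right)} = \frac{1}{b + 504} = \frac{1}{504 + b}$)
$\frac{58 \left(-167 + 209\right)}{-138042} + \frac{Z{\left(358 \right)}}{98553} = \frac{58 \left(-167 + 209\right)}{-138042} + \frac{1}{\left(504 + 358\right) 98553} = 58 \cdot 42 \left(- \frac{1}{138042}\right) + \frac{1}{862} \cdot \frac{1}{98553} = 2436 \left(- \frac{1}{138042}\right) + \frac{1}{862} \cdot \frac{1}{98553} = - \frac{406}{23007} + \frac{1}{84952686} = - \frac{3832307501}{217167382978}$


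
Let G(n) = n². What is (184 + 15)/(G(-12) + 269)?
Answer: 199/413 ≈ 0.48184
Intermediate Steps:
(184 + 15)/(G(-12) + 269) = (184 + 15)/((-12)² + 269) = 199/(144 + 269) = 199/413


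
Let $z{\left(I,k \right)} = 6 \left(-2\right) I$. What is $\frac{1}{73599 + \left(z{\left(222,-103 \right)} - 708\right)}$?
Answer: $\frac{1}{70227} \approx 1.424 \cdot 10^{-5}$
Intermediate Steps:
$z{\left(I,k \right)} = - 12 I$
$\frac{1}{73599 + \left(z{\left(222,-103 \right)} - 708\right)} = \frac{1}{73599 - 3372} = \frac{1}{70227}$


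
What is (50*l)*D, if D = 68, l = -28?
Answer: -95200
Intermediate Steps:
(50*l)*D = (50*(-28))*68 = -1400*68 = -95200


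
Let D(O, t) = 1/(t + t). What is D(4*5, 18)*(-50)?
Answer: -25/18 ≈ -1.3889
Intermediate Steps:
D(O, t) = 1/(2*t)
D(4*5, 18)*(-50) = ((½)/18)*(-50) = ((½)*(1/18))*(-50) = (1/36)*(-50) = -25/18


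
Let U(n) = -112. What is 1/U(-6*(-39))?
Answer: -1/112 ≈ -0.0089286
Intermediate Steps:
1/U(-6*(-39)) = 1/(-112) = -1/112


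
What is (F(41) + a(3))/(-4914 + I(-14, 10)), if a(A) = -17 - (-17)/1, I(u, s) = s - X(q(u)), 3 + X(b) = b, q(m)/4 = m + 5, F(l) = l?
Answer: -41/4865 ≈ -0.0084275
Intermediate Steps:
q(m) = 20 + 4*m (q(m) = 4*(m + 5) = 4*(5 + m) = 20 + 4*m)
X(b) = -3 + b
I(u, s) = -17 + s - 4*u (I(u, s) = s - (-3 + (20 + 4*u)) = s - (17 + 4*u) = s + (-17 - 4*u) = -17 + s - 4*u)
a(A) = 0 (a(A) = -17 - (-17) = -17 - 1*(-17) = -17 + 17 = 0)
(F(41) + a(3))/(-4914 + I(-14, 10)) = (41 + 0)/(-4914 + (-17 + 10 - 4*(-14))) = 41/(-4914 + (-17 + 10 + 56)) = 41/(-4914 + 49) = 41/(-4865) = 41*(-1/4865) = -41/4865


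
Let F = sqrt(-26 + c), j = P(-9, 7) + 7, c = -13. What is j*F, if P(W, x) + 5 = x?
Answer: 9*I*sqrt(39) ≈ 56.205*I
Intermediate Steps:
P(W, x) = -5 + x
j = 9 (j = (-5 + 7) + 7 = 2 + 7 = 9)
F = I*sqrt(39) (F = sqrt(-26 - 13) = sqrt(-39) = I*sqrt(39) ≈ 6.245*I)
j*F = 9*(I*sqrt(39)) = 9*I*sqrt(39)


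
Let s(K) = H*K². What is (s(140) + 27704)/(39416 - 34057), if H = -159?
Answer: -3088696/5359 ≈ -576.36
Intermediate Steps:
s(K) = -159*K²
(s(140) + 27704)/(39416 - 34057) = (-159*140² + 27704)/(39416 - 34057) = (-159*19600 + 27704)/5359 = (-3116400 + 27704)*(1/5359) = -3088696*1/5359 = -3088696/5359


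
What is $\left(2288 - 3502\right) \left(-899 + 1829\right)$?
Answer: $-1129020$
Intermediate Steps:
$\left(2288 - 3502\right) \left(-899 + 1829\right) = \left(-1214\right) 930 = -1129020$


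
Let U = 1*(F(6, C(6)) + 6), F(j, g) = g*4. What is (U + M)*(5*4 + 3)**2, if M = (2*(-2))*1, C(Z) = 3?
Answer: 7406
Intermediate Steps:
F(j, g) = 4*g
M = -4 (M = -4*1 = -4)
U = 18 (U = 1*(4*3 + 6) = 1*(12 + 6) = 1*18 = 18)
(U + M)*(5*4 + 3)**2 = (18 - 4)*(5*4 + 3)**2 = 14*(20 + 3)**2 = 14*23**2 = 14*529 = 7406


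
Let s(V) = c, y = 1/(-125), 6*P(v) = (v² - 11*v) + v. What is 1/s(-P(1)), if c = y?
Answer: -125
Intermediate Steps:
P(v) = -5*v/3 + v²/6 (P(v) = ((v² - 11*v) + v)/6 = (v² - 10*v)/6 = -5*v/3 + v²/6)
y = -1/125 ≈ -0.0080000
c = -1/125 ≈ -0.0080000
s(V) = -1/125
1/s(-P(1)) = 1/(-1/125) = -125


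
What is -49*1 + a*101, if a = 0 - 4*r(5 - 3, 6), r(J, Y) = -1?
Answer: 355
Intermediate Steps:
a = 4 (a = 0 - 4*(-1) = 0 + 4 = 4)
-49*1 + a*101 = -49*1 + 4*101 = -49 + 404 = 355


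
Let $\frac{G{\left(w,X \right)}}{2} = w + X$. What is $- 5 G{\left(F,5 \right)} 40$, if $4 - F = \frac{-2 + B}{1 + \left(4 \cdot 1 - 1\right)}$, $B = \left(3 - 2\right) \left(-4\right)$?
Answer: $-4200$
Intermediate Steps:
$B = -4$ ($B = 1 \left(-4\right) = -4$)
$F = \frac{11}{2}$ ($F = 4 - \frac{-2 - 4}{1 + \left(4 \cdot 1 - 1\right)} = 4 - - \frac{6}{1 + \left(4 - 1\right)} = 4 - - \frac{6}{1 + 3} = 4 - - \frac{6}{4} = 4 - \left(-6\right) \frac{1}{4} = 4 - - \frac{3}{2} = 4 + \frac{3}{2} = \frac{11}{2} \approx 5.5$)
$G{\left(w,X \right)} = 2 X + 2 w$ ($G{\left(w,X \right)} = 2 \left(w + X\right) = 2 \left(X + w\right) = 2 X + 2 w$)
$- 5 G{\left(F,5 \right)} 40 = - 5 \left(2 \cdot 5 + 2 \cdot \frac{11}{2}\right) 40 = - 5 \left(10 + 11\right) 40 = \left(-5\right) 21 \cdot 40 = \left(-105\right) 40 = -4200$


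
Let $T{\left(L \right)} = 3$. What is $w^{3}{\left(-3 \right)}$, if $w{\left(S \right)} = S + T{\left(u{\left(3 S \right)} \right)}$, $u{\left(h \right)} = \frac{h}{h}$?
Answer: $0$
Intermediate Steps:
$u{\left(h \right)} = 1$
$w{\left(S \right)} = 3 + S$ ($w{\left(S \right)} = S + 3 = 3 + S$)
$w^{3}{\left(-3 \right)} = \left(3 - 3\right)^{3} = 0^{3} = 0$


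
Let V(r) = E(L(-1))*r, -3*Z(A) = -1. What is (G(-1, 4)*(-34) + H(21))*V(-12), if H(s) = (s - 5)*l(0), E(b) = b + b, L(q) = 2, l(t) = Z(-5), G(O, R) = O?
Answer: -1888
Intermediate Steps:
Z(A) = ⅓ (Z(A) = -⅓*(-1) = ⅓)
l(t) = ⅓
E(b) = 2*b
H(s) = -5/3 + s/3 (H(s) = (s - 5)*(⅓) = (-5 + s)*(⅓) = -5/3 + s/3)
V(r) = 4*r (V(r) = (2*2)*r = 4*r)
(G(-1, 4)*(-34) + H(21))*V(-12) = (-1*(-34) + (-5/3 + (⅓)*21))*(4*(-12)) = (34 + (-5/3 + 7))*(-48) = (34 + 16/3)*(-48) = (118/3)*(-48) = -1888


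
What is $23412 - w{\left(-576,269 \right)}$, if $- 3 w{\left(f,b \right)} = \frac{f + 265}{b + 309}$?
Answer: $\frac{40596097}{1734} \approx 23412.0$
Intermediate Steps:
$w{\left(f,b \right)} = - \frac{265 + f}{3 \left(309 + b\right)}$ ($w{\left(f,b \right)} = - \frac{\left(f + 265\right) \frac{1}{b + 309}}{3} = - \frac{\left(265 + f\right) \frac{1}{309 + b}}{3} = - \frac{\frac{1}{309 + b} \left(265 + f\right)}{3} = - \frac{265 + f}{3 \left(309 + b\right)}$)
$23412 - w{\left(-576,269 \right)} = 23412 - \frac{-265 - -576}{3 \left(309 + 269\right)} = 23412 - \frac{-265 + 576}{3 \cdot 578} = 23412 - \frac{1}{3} \cdot \frac{1}{578} \cdot 311 = 23412 - \frac{311}{1734} = \frac{40596097}{1734}$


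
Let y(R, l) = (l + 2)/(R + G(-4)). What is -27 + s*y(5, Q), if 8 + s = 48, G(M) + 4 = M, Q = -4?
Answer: -⅓ ≈ -0.33333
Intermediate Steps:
G(M) = -4 + M
s = 40 (s = -8 + 48 = 40)
y(R, l) = (2 + l)/(-8 + R) (y(R, l) = (l + 2)/(R + (-4 - 4)) = (2 + l)/(R - 8) = (2 + l)/(-8 + R))
-27 + s*y(5, Q) = -27 + 40*((2 - 4)/(-8 + 5)) = -27 + 40*(-2/(-3)) = -27 + 40*(-⅓*(-2)) = -27 + 40*(⅔) = -27 + 80/3 = -⅓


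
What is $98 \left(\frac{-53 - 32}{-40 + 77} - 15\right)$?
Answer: $- \frac{62720}{37} \approx -1695.1$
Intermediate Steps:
$98 \left(\frac{-53 - 32}{-40 + 77} - 15\right) = 98 \left(- \frac{85}{37} - 15\right) = 98 \left(- \frac{640}{37}\right) = - \frac{62720}{37}$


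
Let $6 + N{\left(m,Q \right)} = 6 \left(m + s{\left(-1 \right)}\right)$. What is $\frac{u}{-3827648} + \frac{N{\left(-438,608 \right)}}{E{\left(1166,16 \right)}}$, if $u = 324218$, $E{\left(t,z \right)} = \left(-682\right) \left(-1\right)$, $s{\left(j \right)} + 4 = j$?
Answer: $- \frac{236772067}{59328544} \approx -3.9909$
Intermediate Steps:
$s{\left(j \right)} = -4 + j$
$E{\left(t,z \right)} = 682$
$N{\left(m,Q \right)} = -36 + 6 m$ ($N{\left(m,Q \right)} = -6 + 6 \left(m - 5\right) = -6 + 6 \left(-5 + m\right) = -6 + \left(-30 + 6 m\right) = -36 + 6 m$)
$\frac{u}{-3827648} + \frac{N{\left(-438,608 \right)}}{E{\left(1166,16 \right)}} = \frac{324218}{-3827648} + \frac{-36 + 6 \left(-438\right)}{682} = 324218 \left(- \frac{1}{3827648}\right) + \left(-36 - 2628\right) \frac{1}{682} = - \frac{162109}{1913824} - \frac{1332}{341} = - \frac{236772067}{59328544}$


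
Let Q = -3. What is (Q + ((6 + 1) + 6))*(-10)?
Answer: -100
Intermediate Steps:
(Q + ((6 + 1) + 6))*(-10) = (-3 + ((6 + 1) + 6))*(-10) = (-3 + (7 + 6))*(-10) = (-3 + 13)*(-10) = 10*(-10) = -100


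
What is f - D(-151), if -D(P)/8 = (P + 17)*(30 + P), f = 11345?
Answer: 141057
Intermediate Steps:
D(P) = -8*(17 + P)*(30 + P) (D(P) = -8*(P + 17)*(30 + P) = -8*(17 + P)*(30 + P))
f - D(-151) = 11345 - (-4080 - 376*(-151) - 8*(-151)²) = 11345 - (-4080 + 56776 - 8*22801) = 11345 - (-4080 + 56776 - 182408) = 11345 - 1*(-129712) = 11345 + 129712 = 141057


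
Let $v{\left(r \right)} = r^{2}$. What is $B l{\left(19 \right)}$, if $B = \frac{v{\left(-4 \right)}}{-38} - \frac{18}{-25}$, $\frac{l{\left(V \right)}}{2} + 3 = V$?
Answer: $\frac{4544}{475} \approx 9.5663$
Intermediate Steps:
$l{\left(V \right)} = -6 + 2 V$
$B = \frac{142}{475}$ ($B = \frac{\left(-4\right)^{2}}{-38} - \frac{18}{-25} = 16 \left(- \frac{1}{38}\right) - - \frac{18}{25} = - \frac{8}{19} + \frac{18}{25} = \frac{142}{475} \approx 0.29895$)
$B l{\left(19 \right)} = \frac{142 \left(-6 + 2 \cdot 19\right)}{475} = \frac{142 \left(-6 + 38\right)}{475} = \frac{142}{475} \cdot 32 = \frac{4544}{475}$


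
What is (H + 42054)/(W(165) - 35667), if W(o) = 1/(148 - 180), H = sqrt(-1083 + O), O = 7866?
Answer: -1345728/1141345 - 32*sqrt(6783)/1141345 ≈ -1.1814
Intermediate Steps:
H = sqrt(6783) (H = sqrt(-1083 + 7866) = sqrt(6783) ≈ 82.359)
W(o) = -1/32 (W(o) = 1/(-32) = -1/32)
(H + 42054)/(W(165) - 35667) = (sqrt(6783) + 42054)/(-1/32 - 35667) = (42054 + sqrt(6783))/(-1141345/32) = (42054 + sqrt(6783))*(-32/1141345) = -1345728/1141345 - 32*sqrt(6783)/1141345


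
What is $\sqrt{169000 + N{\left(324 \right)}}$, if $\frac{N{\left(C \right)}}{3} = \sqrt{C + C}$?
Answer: $\sqrt{169000 + 54 \sqrt{2}} \approx 411.19$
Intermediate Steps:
$N{\left(C \right)} = 3 \sqrt{2} \sqrt{C}$ ($N{\left(C \right)} = 3 \sqrt{C + C} = 3 \sqrt{2 C} = 3 \sqrt{2} \sqrt{C}$)
$\sqrt{169000 + N{\left(324 \right)}} = \sqrt{169000 + 3 \sqrt{2} \sqrt{324}} = \sqrt{169000 + 3 \sqrt{2} \cdot 18} = \sqrt{169000 + 54 \sqrt{2}}$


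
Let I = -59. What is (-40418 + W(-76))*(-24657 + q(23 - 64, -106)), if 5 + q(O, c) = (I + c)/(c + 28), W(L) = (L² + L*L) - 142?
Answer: 9299341128/13 ≈ 7.1533e+8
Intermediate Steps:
W(L) = -142 + 2*L² (W(L) = (L² + L²) - 142 = 2*L² - 142 = -142 + 2*L²)
q(O, c) = -5 + (-59 + c)/(28 + c) (q(O, c) = -5 + (-59 + c)/(c + 28) = -5 + (-59 + c)/(28 + c))
(-40418 + W(-76))*(-24657 + q(23 - 64, -106)) = (-40418 + (-142 + 2*(-76)²))*(-24657 + (-199 - 4*(-106))/(28 - 106)) = (-40418 + (-142 + 2*5776))*(-24657 + (-199 + 424)/(-78)) = (-40418 + (-142 + 11552))*(-24657 - 1/78*225) = (-40418 + 11410)*(-24657 - 75/26) = -29008*(-641157/26) = 9299341128/13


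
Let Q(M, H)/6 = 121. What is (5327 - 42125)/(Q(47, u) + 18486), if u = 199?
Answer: -6133/3202 ≈ -1.9154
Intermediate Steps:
Q(M, H) = 726 (Q(M, H) = 6*121 = 726)
(5327 - 42125)/(Q(47, u) + 18486) = (5327 - 42125)/(726 + 18486) = -36798/19212 = -36798*1/19212 = -6133/3202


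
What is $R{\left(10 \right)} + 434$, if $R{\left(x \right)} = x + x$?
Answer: $454$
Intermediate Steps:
$R{\left(x \right)} = 2 x$
$R{\left(10 \right)} + 434 = 2 \cdot 10 + 434 = 20 + 434 = 454$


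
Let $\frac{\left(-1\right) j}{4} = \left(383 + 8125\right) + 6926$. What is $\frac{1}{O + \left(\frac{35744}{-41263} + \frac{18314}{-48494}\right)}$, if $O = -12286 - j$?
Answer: $\frac{1000503961}{49473676341391} \approx 2.0223 \cdot 10^{-5}$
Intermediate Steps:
$j = -61736$ ($j = - 4 \left(\left(383 + 8125\right) + 6926\right) = - 4 \left(8508 + 6926\right) = \left(-4\right) 15434 = -61736$)
$O = 49450$ ($O = -12286 - -61736 = -12286 + 61736 = 49450$)
$\frac{1}{O + \left(\frac{35744}{-41263} + \frac{18314}{-48494}\right)} = \frac{1}{49450 + \left(\frac{35744}{-41263} + \frac{18314}{-48494}\right)} = \frac{1}{49450 + \left(35744 \left(- \frac{1}{41263}\right) + 18314 \left(- \frac{1}{48494}\right)\right)} = \frac{1}{49450 - \frac{1244530059}{1000503961}} = \frac{1}{\frac{49473676341391}{1000503961}} = \frac{1000503961}{49473676341391}$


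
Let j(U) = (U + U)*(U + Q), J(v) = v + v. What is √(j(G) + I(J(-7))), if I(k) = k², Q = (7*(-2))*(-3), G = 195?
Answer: √92626 ≈ 304.35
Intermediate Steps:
J(v) = 2*v
Q = 42 (Q = -14*(-3) = 42)
j(U) = 2*U*(42 + U) (j(U) = (U + U)*(U + 42) = (2*U)*(42 + U) = 2*U*(42 + U))
√(j(G) + I(J(-7))) = √(2*195*(42 + 195) + (2*(-7))²) = √(2*195*237 + (-14)²) = √(92430 + 196) = √92626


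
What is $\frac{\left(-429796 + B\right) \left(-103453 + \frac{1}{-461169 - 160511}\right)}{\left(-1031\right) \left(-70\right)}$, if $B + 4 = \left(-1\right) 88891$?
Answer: $\frac{33359435850017331}{44866645600} \approx 7.4352 \cdot 10^{5}$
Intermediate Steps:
$B = -88895$ ($B = -4 - 88891 = -88895$)
$\frac{\left(-429796 + B\right) \left(-103453 + \frac{1}{-461169 - 160511}\right)}{\left(-1031\right) \left(-70\right)} = \frac{\left(-429796 - 88895\right) \left(-103453 + \frac{1}{-461169 - 160511}\right)}{\left(-1031\right) \left(-70\right)} = \frac{\left(-518691\right) \left(-103453 + \frac{1}{-621680}\right)}{72170} = - 518691 \left(-103453 - \frac{1}{621680}\right) \frac{1}{72170} = \left(-518691\right) \left(- \frac{64314661041}{621680}\right) \frac{1}{72170} = \frac{33359435850017331}{621680} \cdot \frac{1}{72170} = \frac{33359435850017331}{44866645600}$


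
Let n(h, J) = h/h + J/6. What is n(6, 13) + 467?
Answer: 2821/6 ≈ 470.17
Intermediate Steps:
n(h, J) = 1 + J/6 (n(h, J) = 1 + J*(⅙) = 1 + J/6)
n(6, 13) + 467 = (1 + (⅙)*13) + 467 = (1 + 13/6) + 467 = 19/6 + 467 = 2821/6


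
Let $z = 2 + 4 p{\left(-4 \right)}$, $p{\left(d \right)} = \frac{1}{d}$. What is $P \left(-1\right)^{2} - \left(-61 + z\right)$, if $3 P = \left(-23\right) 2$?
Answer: $\frac{134}{3} \approx 44.667$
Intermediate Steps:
$z = 1$ ($z = 2 + \frac{4}{-4} = 2 + 4 \left(- \frac{1}{4}\right) = 2 - 1 = 1$)
$P = - \frac{46}{3}$ ($P = \frac{\left(-23\right) 2}{3} = \frac{1}{3} \left(-46\right) = - \frac{46}{3} \approx -15.333$)
$P \left(-1\right)^{2} - \left(-61 + z\right) = - \frac{46 \left(-1\right)^{2}}{3} + \left(61 - 1\right) = \left(- \frac{46}{3}\right) 1 + \left(61 - 1\right) = - \frac{46}{3} + 60 = \frac{134}{3}$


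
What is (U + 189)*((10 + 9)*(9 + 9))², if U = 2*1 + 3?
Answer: 22691016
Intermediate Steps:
U = 5 (U = 2 + 3 = 5)
(U + 189)*((10 + 9)*(9 + 9))² = (5 + 189)*((10 + 9)*(9 + 9))² = 194*(19*18)² = 194*342² = 194*116964 = 22691016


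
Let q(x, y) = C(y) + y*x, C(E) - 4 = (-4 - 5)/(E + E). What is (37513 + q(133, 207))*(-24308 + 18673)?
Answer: -733090715/2 ≈ -3.6655e+8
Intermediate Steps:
C(E) = 4 - 9/(2*E) (C(E) = 4 + (-4 - 5)/(E + E) = 4 - 9*1/(2*E) = 4 - 9/(2*E))
q(x, y) = 4 - 9/(2*y) + x*y (q(x, y) = (4 - 9/(2*y)) + y*x = (4 - 9/(2*y)) + x*y = 4 - 9/(2*y) + x*y)
(37513 + q(133, 207))*(-24308 + 18673) = (37513 + (4 - 9/2/207 + 133*207))*(-24308 + 18673) = (37513 + (4 - 9/2*1/207 + 27531))*(-5635) = (37513 + (4 - 1/46 + 27531))*(-5635) = (37513 + 1266609/46)*(-5635) = (2992207/46)*(-5635) = -733090715/2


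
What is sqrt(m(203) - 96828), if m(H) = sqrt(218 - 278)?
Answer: sqrt(-96828 + 2*I*sqrt(15)) ≈ 0.012 + 311.17*I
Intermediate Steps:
m(H) = 2*I*sqrt(15) (m(H) = sqrt(-60) = 2*I*sqrt(15))
sqrt(m(203) - 96828) = sqrt(2*I*sqrt(15) - 96828) = sqrt(-96828 + 2*I*sqrt(15))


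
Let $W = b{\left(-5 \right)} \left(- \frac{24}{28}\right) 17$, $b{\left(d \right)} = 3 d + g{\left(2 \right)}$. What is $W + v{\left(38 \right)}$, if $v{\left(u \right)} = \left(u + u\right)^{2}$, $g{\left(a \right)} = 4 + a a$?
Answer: $5878$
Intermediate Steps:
$g{\left(a \right)} = 4 + a^{2}$
$b{\left(d \right)} = 8 + 3 d$ ($b{\left(d \right)} = 3 d + \left(4 + 2^{2}\right) = 3 d + \left(4 + 4\right) = 3 d + 8 = 8 + 3 d$)
$W = 102$ ($W = \left(8 + 3 \left(-5\right)\right) \left(- \frac{24}{28}\right) 17 = \left(8 - 15\right) \left(\left(-24\right) \frac{1}{28}\right) 17 = \left(-7\right) \left(- \frac{6}{7}\right) 17 = 6 \cdot 17 = 102$)
$v{\left(u \right)} = 4 u^{2}$ ($v{\left(u \right)} = \left(2 u\right)^{2} = 4 u^{2}$)
$W + v{\left(38 \right)} = 102 + 4 \cdot 38^{2} = 102 + 4 \cdot 1444 = 102 + 5776 = 5878$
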